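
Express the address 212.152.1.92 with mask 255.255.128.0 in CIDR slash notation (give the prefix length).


Binary: 11111111.11111111.10000000.00000000
Count leading 1s
Prefix: /17


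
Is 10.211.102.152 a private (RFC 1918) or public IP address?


RFC 1918 private ranges:
  10.0.0.0/8 (10.0.0.0 - 10.255.255.255)
  172.16.0.0/12 (172.16.0.0 - 172.31.255.255)
  192.168.0.0/16 (192.168.0.0 - 192.168.255.255)
Private (in 10.0.0.0/8)


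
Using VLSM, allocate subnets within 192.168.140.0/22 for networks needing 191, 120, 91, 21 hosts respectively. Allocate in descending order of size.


191 hosts -> /24 (254 usable): 192.168.140.0/24
120 hosts -> /25 (126 usable): 192.168.141.0/25
91 hosts -> /25 (126 usable): 192.168.141.128/25
21 hosts -> /27 (30 usable): 192.168.142.0/27
Allocation: 192.168.140.0/24 (191 hosts, 254 usable); 192.168.141.0/25 (120 hosts, 126 usable); 192.168.141.128/25 (91 hosts, 126 usable); 192.168.142.0/27 (21 hosts, 30 usable)


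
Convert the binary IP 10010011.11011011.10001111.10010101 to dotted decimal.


10010011 = 147
11011011 = 219
10001111 = 143
10010101 = 149
IP: 147.219.143.149


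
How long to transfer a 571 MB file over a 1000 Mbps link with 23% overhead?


Effective throughput = 1000 * (1 - 23/100) = 770 Mbps
File size in Mb = 571 * 8 = 4568 Mb
Time = 4568 / 770
Time = 5.9325 seconds


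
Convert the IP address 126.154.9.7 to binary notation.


126 = 01111110
154 = 10011010
9 = 00001001
7 = 00000111
Binary: 01111110.10011010.00001001.00000111


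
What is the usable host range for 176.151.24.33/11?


Network: 176.128.0.0
Broadcast: 176.159.255.255
First usable = network + 1
Last usable = broadcast - 1
Range: 176.128.0.1 to 176.159.255.254


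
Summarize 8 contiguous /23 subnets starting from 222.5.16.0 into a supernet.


Original prefix: /23
Number of subnets: 8 = 2^3
New prefix = 23 - 3 = 20
Supernet: 222.5.16.0/20


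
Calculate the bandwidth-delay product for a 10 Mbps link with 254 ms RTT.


BDP = bandwidth * RTT
= 10 Mbps * 254 ms
= 10 * 1e6 * 254 / 1000 bits
= 2540000 bits
= 317500 bytes
= 310.0586 KB
BDP = 2540000 bits (317500 bytes)


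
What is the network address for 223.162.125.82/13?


IP:   11011111.10100010.01111101.01010010
Mask: 11111111.11111000.00000000.00000000
AND operation:
Net:  11011111.10100000.00000000.00000000
Network: 223.160.0.0/13


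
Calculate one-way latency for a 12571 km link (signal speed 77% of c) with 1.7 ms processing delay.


Speed = 0.77 * 3e5 km/s = 231000 km/s
Propagation delay = 12571 / 231000 = 0.0544 s = 54.4199 ms
Processing delay = 1.7 ms
Total one-way latency = 56.1199 ms


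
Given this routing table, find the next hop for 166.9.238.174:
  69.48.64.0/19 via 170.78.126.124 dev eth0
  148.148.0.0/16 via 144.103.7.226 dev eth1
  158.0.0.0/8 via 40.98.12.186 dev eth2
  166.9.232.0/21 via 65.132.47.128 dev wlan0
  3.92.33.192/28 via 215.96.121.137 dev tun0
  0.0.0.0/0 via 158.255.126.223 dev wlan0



Longest prefix match for 166.9.238.174:
  /19 69.48.64.0: no
  /16 148.148.0.0: no
  /8 158.0.0.0: no
  /21 166.9.232.0: MATCH
  /28 3.92.33.192: no
  /0 0.0.0.0: MATCH
Selected: next-hop 65.132.47.128 via wlan0 (matched /21)


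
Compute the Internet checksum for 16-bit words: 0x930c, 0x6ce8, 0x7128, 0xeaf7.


Sum all words (with carry folding):
+ 0x930c = 0x930c
+ 0x6ce8 = 0xfff4
+ 0x7128 = 0x711d
+ 0xeaf7 = 0x5c15
One's complement: ~0x5c15
Checksum = 0xa3ea


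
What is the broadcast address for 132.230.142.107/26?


Network: 132.230.142.64/26
Host bits = 6
Set all host bits to 1:
Broadcast: 132.230.142.127


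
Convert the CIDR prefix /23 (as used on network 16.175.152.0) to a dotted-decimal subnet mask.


/23 means 23 network bits, 9 host bits
Binary: 11111111111111111111111000000000
Mask: 255.255.254.0


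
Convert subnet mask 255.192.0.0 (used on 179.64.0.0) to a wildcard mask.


Subnet mask: 255.192.0.0
Wildcard = 255.255.255.255 - subnet mask
255 - 255 = 0
255 - 192 = 63
255 - 0 = 255
255 - 0 = 255
Wildcard: 0.63.255.255


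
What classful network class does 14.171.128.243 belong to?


First octet: 14
Binary: 00001110
0xxxxxxx -> Class A (1-126)
Class A, default mask 255.0.0.0 (/8)


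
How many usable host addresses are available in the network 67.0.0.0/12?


Host bits = 32 - 12 = 20
Total addresses = 2^20 = 1048576
Usable = total - 2 (network and broadcast)
Usable hosts: 1048574


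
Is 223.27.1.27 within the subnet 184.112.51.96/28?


Subnet network: 184.112.51.96
Test IP AND mask: 223.27.1.16
No, 223.27.1.27 is not in 184.112.51.96/28


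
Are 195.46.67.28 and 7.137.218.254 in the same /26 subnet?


Mask: 255.255.255.192
195.46.67.28 AND mask = 195.46.67.0
7.137.218.254 AND mask = 7.137.218.192
No, different subnets (195.46.67.0 vs 7.137.218.192)


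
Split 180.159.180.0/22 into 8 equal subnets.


New prefix = 22 + 3 = 25
Each subnet has 128 addresses
  180.159.180.0/25
  180.159.180.128/25
  180.159.181.0/25
  180.159.181.128/25
  180.159.182.0/25
  180.159.182.128/25
  180.159.183.0/25
  180.159.183.128/25
Subnets: 180.159.180.0/25, 180.159.180.128/25, 180.159.181.0/25, 180.159.181.128/25, 180.159.182.0/25, 180.159.182.128/25, 180.159.183.0/25, 180.159.183.128/25


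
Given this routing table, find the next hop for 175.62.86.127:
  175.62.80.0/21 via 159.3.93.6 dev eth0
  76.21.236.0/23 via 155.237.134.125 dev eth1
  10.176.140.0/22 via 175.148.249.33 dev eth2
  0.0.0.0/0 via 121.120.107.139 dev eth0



Longest prefix match for 175.62.86.127:
  /21 175.62.80.0: MATCH
  /23 76.21.236.0: no
  /22 10.176.140.0: no
  /0 0.0.0.0: MATCH
Selected: next-hop 159.3.93.6 via eth0 (matched /21)


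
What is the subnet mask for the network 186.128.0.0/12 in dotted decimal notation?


/12 means 12 network bits, 20 host bits
Binary: 11111111111100000000000000000000
Mask: 255.240.0.0


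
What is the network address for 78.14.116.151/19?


IP:   01001110.00001110.01110100.10010111
Mask: 11111111.11111111.11100000.00000000
AND operation:
Net:  01001110.00001110.01100000.00000000
Network: 78.14.96.0/19


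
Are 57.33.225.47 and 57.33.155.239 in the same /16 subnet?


Mask: 255.255.0.0
57.33.225.47 AND mask = 57.33.0.0
57.33.155.239 AND mask = 57.33.0.0
Yes, same subnet (57.33.0.0)


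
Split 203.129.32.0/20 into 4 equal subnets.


New prefix = 20 + 2 = 22
Each subnet has 1024 addresses
  203.129.32.0/22
  203.129.36.0/22
  203.129.40.0/22
  203.129.44.0/22
Subnets: 203.129.32.0/22, 203.129.36.0/22, 203.129.40.0/22, 203.129.44.0/22


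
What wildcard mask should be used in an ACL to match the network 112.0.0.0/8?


Subnet mask: 255.0.0.0
Wildcard = 255.255.255.255 - subnet mask
255 - 255 = 0
255 - 0 = 255
255 - 0 = 255
255 - 0 = 255
Wildcard: 0.255.255.255


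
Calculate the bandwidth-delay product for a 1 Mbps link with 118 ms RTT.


BDP = bandwidth * RTT
= 1 Mbps * 118 ms
= 1 * 1e6 * 118 / 1000 bits
= 118000 bits
= 14750 bytes
= 14.4043 KB
BDP = 118000 bits (14750 bytes)


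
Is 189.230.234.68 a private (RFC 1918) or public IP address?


RFC 1918 private ranges:
  10.0.0.0/8 (10.0.0.0 - 10.255.255.255)
  172.16.0.0/12 (172.16.0.0 - 172.31.255.255)
  192.168.0.0/16 (192.168.0.0 - 192.168.255.255)
Public (not in any RFC 1918 range)


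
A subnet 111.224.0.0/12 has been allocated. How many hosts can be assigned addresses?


Host bits = 32 - 12 = 20
Total addresses = 2^20 = 1048576
Usable = total - 2 (network and broadcast)
Usable hosts: 1048574


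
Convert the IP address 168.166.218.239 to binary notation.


168 = 10101000
166 = 10100110
218 = 11011010
239 = 11101111
Binary: 10101000.10100110.11011010.11101111


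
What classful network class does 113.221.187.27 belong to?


First octet: 113
Binary: 01110001
0xxxxxxx -> Class A (1-126)
Class A, default mask 255.0.0.0 (/8)


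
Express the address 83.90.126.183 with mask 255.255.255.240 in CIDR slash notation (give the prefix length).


Binary: 11111111.11111111.11111111.11110000
Count leading 1s
Prefix: /28


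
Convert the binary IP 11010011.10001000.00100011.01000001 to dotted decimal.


11010011 = 211
10001000 = 136
00100011 = 35
01000001 = 65
IP: 211.136.35.65


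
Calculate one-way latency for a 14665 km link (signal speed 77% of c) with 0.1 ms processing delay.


Speed = 0.77 * 3e5 km/s = 231000 km/s
Propagation delay = 14665 / 231000 = 0.0635 s = 63.4848 ms
Processing delay = 0.1 ms
Total one-way latency = 63.5848 ms


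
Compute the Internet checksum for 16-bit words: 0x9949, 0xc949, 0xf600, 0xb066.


Sum all words (with carry folding):
+ 0x9949 = 0x9949
+ 0xc949 = 0x6293
+ 0xf600 = 0x5894
+ 0xb066 = 0x08fb
One's complement: ~0x08fb
Checksum = 0xf704


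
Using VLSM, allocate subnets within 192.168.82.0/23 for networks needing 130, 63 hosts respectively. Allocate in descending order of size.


130 hosts -> /24 (254 usable): 192.168.82.0/24
63 hosts -> /25 (126 usable): 192.168.83.0/25
Allocation: 192.168.82.0/24 (130 hosts, 254 usable); 192.168.83.0/25 (63 hosts, 126 usable)


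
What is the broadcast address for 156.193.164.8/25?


Network: 156.193.164.0/25
Host bits = 7
Set all host bits to 1:
Broadcast: 156.193.164.127


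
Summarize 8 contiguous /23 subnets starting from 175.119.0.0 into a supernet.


Original prefix: /23
Number of subnets: 8 = 2^3
New prefix = 23 - 3 = 20
Supernet: 175.119.0.0/20


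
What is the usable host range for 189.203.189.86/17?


Network: 189.203.128.0
Broadcast: 189.203.255.255
First usable = network + 1
Last usable = broadcast - 1
Range: 189.203.128.1 to 189.203.255.254


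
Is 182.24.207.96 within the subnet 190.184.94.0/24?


Subnet network: 190.184.94.0
Test IP AND mask: 182.24.207.0
No, 182.24.207.96 is not in 190.184.94.0/24


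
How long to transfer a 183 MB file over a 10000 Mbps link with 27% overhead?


Effective throughput = 10000 * (1 - 27/100) = 7300 Mbps
File size in Mb = 183 * 8 = 1464 Mb
Time = 1464 / 7300
Time = 0.2005 seconds


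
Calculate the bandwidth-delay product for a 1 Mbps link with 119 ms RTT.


BDP = bandwidth * RTT
= 1 Mbps * 119 ms
= 1 * 1e6 * 119 / 1000 bits
= 119000 bits
= 14875 bytes
= 14.5264 KB
BDP = 119000 bits (14875 bytes)


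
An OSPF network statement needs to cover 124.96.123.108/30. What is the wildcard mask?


Subnet mask: 255.255.255.252
Wildcard = 255.255.255.255 - subnet mask
255 - 255 = 0
255 - 255 = 0
255 - 255 = 0
255 - 252 = 3
Wildcard: 0.0.0.3


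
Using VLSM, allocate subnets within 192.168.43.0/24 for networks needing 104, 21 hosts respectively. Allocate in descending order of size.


104 hosts -> /25 (126 usable): 192.168.43.0/25
21 hosts -> /27 (30 usable): 192.168.43.128/27
Allocation: 192.168.43.0/25 (104 hosts, 126 usable); 192.168.43.128/27 (21 hosts, 30 usable)


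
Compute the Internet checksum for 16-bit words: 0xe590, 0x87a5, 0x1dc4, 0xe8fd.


Sum all words (with carry folding):
+ 0xe590 = 0xe590
+ 0x87a5 = 0x6d36
+ 0x1dc4 = 0x8afa
+ 0xe8fd = 0x73f8
One's complement: ~0x73f8
Checksum = 0x8c07


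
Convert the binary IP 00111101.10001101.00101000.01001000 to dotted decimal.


00111101 = 61
10001101 = 141
00101000 = 40
01001000 = 72
IP: 61.141.40.72


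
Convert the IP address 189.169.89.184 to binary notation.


189 = 10111101
169 = 10101001
89 = 01011001
184 = 10111000
Binary: 10111101.10101001.01011001.10111000


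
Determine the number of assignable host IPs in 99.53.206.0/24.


Host bits = 32 - 24 = 8
Total addresses = 2^8 = 256
Usable = total - 2 (network and broadcast)
Usable hosts: 254


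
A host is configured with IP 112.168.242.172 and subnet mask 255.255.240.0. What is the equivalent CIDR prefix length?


Binary: 11111111.11111111.11110000.00000000
Count leading 1s
Prefix: /20


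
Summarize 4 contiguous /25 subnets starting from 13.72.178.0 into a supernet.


Original prefix: /25
Number of subnets: 4 = 2^2
New prefix = 25 - 2 = 23
Supernet: 13.72.178.0/23


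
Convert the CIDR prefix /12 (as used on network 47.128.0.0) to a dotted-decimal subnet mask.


/12 means 12 network bits, 20 host bits
Binary: 11111111111100000000000000000000
Mask: 255.240.0.0


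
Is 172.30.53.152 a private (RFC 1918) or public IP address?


RFC 1918 private ranges:
  10.0.0.0/8 (10.0.0.0 - 10.255.255.255)
  172.16.0.0/12 (172.16.0.0 - 172.31.255.255)
  192.168.0.0/16 (192.168.0.0 - 192.168.255.255)
Private (in 172.16.0.0/12)


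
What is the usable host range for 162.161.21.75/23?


Network: 162.161.20.0
Broadcast: 162.161.21.255
First usable = network + 1
Last usable = broadcast - 1
Range: 162.161.20.1 to 162.161.21.254


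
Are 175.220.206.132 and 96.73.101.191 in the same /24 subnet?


Mask: 255.255.255.0
175.220.206.132 AND mask = 175.220.206.0
96.73.101.191 AND mask = 96.73.101.0
No, different subnets (175.220.206.0 vs 96.73.101.0)


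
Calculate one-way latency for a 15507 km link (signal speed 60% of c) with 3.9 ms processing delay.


Speed = 0.6 * 3e5 km/s = 180000 km/s
Propagation delay = 15507 / 180000 = 0.0862 s = 86.15 ms
Processing delay = 3.9 ms
Total one-way latency = 90.05 ms


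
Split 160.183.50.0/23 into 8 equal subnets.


New prefix = 23 + 3 = 26
Each subnet has 64 addresses
  160.183.50.0/26
  160.183.50.64/26
  160.183.50.128/26
  160.183.50.192/26
  160.183.51.0/26
  160.183.51.64/26
  160.183.51.128/26
  160.183.51.192/26
Subnets: 160.183.50.0/26, 160.183.50.64/26, 160.183.50.128/26, 160.183.50.192/26, 160.183.51.0/26, 160.183.51.64/26, 160.183.51.128/26, 160.183.51.192/26


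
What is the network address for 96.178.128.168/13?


IP:   01100000.10110010.10000000.10101000
Mask: 11111111.11111000.00000000.00000000
AND operation:
Net:  01100000.10110000.00000000.00000000
Network: 96.176.0.0/13


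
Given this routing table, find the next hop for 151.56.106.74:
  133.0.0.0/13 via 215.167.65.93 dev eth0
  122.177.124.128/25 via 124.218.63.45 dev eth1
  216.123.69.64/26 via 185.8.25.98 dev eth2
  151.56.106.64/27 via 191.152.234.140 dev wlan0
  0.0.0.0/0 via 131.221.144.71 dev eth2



Longest prefix match for 151.56.106.74:
  /13 133.0.0.0: no
  /25 122.177.124.128: no
  /26 216.123.69.64: no
  /27 151.56.106.64: MATCH
  /0 0.0.0.0: MATCH
Selected: next-hop 191.152.234.140 via wlan0 (matched /27)


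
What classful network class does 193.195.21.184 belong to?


First octet: 193
Binary: 11000001
110xxxxx -> Class C (192-223)
Class C, default mask 255.255.255.0 (/24)


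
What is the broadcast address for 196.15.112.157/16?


Network: 196.15.0.0/16
Host bits = 16
Set all host bits to 1:
Broadcast: 196.15.255.255


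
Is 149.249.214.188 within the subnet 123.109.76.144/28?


Subnet network: 123.109.76.144
Test IP AND mask: 149.249.214.176
No, 149.249.214.188 is not in 123.109.76.144/28


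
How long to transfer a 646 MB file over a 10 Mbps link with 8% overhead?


Effective throughput = 10 * (1 - 8/100) = 9.2 Mbps
File size in Mb = 646 * 8 = 5168 Mb
Time = 5168 / 9.2
Time = 561.7391 seconds


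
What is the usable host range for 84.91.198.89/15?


Network: 84.90.0.0
Broadcast: 84.91.255.255
First usable = network + 1
Last usable = broadcast - 1
Range: 84.90.0.1 to 84.91.255.254


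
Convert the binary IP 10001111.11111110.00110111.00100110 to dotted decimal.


10001111 = 143
11111110 = 254
00110111 = 55
00100110 = 38
IP: 143.254.55.38


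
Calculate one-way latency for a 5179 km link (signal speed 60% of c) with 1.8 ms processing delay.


Speed = 0.6 * 3e5 km/s = 180000 km/s
Propagation delay = 5179 / 180000 = 0.0288 s = 28.7722 ms
Processing delay = 1.8 ms
Total one-way latency = 30.5722 ms


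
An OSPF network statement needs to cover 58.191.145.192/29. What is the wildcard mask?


Subnet mask: 255.255.255.248
Wildcard = 255.255.255.255 - subnet mask
255 - 255 = 0
255 - 255 = 0
255 - 255 = 0
255 - 248 = 7
Wildcard: 0.0.0.7


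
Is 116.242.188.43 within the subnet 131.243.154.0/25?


Subnet network: 131.243.154.0
Test IP AND mask: 116.242.188.0
No, 116.242.188.43 is not in 131.243.154.0/25


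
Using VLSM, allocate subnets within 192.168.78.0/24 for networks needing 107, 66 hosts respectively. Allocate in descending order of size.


107 hosts -> /25 (126 usable): 192.168.78.0/25
66 hosts -> /25 (126 usable): 192.168.78.128/25
Allocation: 192.168.78.0/25 (107 hosts, 126 usable); 192.168.78.128/25 (66 hosts, 126 usable)


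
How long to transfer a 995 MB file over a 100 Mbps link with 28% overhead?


Effective throughput = 100 * (1 - 28/100) = 72 Mbps
File size in Mb = 995 * 8 = 7960 Mb
Time = 7960 / 72
Time = 110.5556 seconds


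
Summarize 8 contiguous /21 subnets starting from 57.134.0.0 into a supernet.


Original prefix: /21
Number of subnets: 8 = 2^3
New prefix = 21 - 3 = 18
Supernet: 57.134.0.0/18


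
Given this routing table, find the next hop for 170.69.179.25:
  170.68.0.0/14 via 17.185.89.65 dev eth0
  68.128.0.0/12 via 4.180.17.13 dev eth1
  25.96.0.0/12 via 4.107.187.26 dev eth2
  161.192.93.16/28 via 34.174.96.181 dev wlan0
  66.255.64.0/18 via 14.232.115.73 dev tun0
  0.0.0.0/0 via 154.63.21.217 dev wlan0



Longest prefix match for 170.69.179.25:
  /14 170.68.0.0: MATCH
  /12 68.128.0.0: no
  /12 25.96.0.0: no
  /28 161.192.93.16: no
  /18 66.255.64.0: no
  /0 0.0.0.0: MATCH
Selected: next-hop 17.185.89.65 via eth0 (matched /14)


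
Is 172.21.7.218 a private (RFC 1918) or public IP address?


RFC 1918 private ranges:
  10.0.0.0/8 (10.0.0.0 - 10.255.255.255)
  172.16.0.0/12 (172.16.0.0 - 172.31.255.255)
  192.168.0.0/16 (192.168.0.0 - 192.168.255.255)
Private (in 172.16.0.0/12)


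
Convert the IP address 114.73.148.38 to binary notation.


114 = 01110010
73 = 01001001
148 = 10010100
38 = 00100110
Binary: 01110010.01001001.10010100.00100110


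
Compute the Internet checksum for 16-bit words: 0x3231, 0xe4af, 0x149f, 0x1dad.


Sum all words (with carry folding):
+ 0x3231 = 0x3231
+ 0xe4af = 0x16e1
+ 0x149f = 0x2b80
+ 0x1dad = 0x492d
One's complement: ~0x492d
Checksum = 0xb6d2


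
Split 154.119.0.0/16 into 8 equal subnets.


New prefix = 16 + 3 = 19
Each subnet has 8192 addresses
  154.119.0.0/19
  154.119.32.0/19
  154.119.64.0/19
  154.119.96.0/19
  154.119.128.0/19
  154.119.160.0/19
  154.119.192.0/19
  154.119.224.0/19
Subnets: 154.119.0.0/19, 154.119.32.0/19, 154.119.64.0/19, 154.119.96.0/19, 154.119.128.0/19, 154.119.160.0/19, 154.119.192.0/19, 154.119.224.0/19


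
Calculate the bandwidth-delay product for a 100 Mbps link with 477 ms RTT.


BDP = bandwidth * RTT
= 100 Mbps * 477 ms
= 100 * 1e6 * 477 / 1000 bits
= 47700000 bits
= 5962500 bytes
= 5822.7539 KB
BDP = 47700000 bits (5962500 bytes)


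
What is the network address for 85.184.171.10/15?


IP:   01010101.10111000.10101011.00001010
Mask: 11111111.11111110.00000000.00000000
AND operation:
Net:  01010101.10111000.00000000.00000000
Network: 85.184.0.0/15


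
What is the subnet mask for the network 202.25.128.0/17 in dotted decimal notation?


/17 means 17 network bits, 15 host bits
Binary: 11111111111111111000000000000000
Mask: 255.255.128.0


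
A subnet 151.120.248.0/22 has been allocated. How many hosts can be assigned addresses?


Host bits = 32 - 22 = 10
Total addresses = 2^10 = 1024
Usable = total - 2 (network and broadcast)
Usable hosts: 1022


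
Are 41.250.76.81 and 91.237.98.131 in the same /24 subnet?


Mask: 255.255.255.0
41.250.76.81 AND mask = 41.250.76.0
91.237.98.131 AND mask = 91.237.98.0
No, different subnets (41.250.76.0 vs 91.237.98.0)


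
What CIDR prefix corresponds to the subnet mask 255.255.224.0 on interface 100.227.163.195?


Binary: 11111111.11111111.11100000.00000000
Count leading 1s
Prefix: /19


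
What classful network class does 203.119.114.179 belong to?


First octet: 203
Binary: 11001011
110xxxxx -> Class C (192-223)
Class C, default mask 255.255.255.0 (/24)


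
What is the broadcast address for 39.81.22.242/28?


Network: 39.81.22.240/28
Host bits = 4
Set all host bits to 1:
Broadcast: 39.81.22.255


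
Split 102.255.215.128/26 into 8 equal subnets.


New prefix = 26 + 3 = 29
Each subnet has 8 addresses
  102.255.215.128/29
  102.255.215.136/29
  102.255.215.144/29
  102.255.215.152/29
  102.255.215.160/29
  102.255.215.168/29
  102.255.215.176/29
  102.255.215.184/29
Subnets: 102.255.215.128/29, 102.255.215.136/29, 102.255.215.144/29, 102.255.215.152/29, 102.255.215.160/29, 102.255.215.168/29, 102.255.215.176/29, 102.255.215.184/29


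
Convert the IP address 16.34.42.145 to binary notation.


16 = 00010000
34 = 00100010
42 = 00101010
145 = 10010001
Binary: 00010000.00100010.00101010.10010001


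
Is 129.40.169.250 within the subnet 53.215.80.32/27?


Subnet network: 53.215.80.32
Test IP AND mask: 129.40.169.224
No, 129.40.169.250 is not in 53.215.80.32/27


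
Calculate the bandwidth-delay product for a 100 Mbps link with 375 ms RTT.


BDP = bandwidth * RTT
= 100 Mbps * 375 ms
= 100 * 1e6 * 375 / 1000 bits
= 37500000 bits
= 4687500 bytes
= 4577.6367 KB
BDP = 37500000 bits (4687500 bytes)


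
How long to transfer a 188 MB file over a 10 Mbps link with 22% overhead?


Effective throughput = 10 * (1 - 22/100) = 7.8 Mbps
File size in Mb = 188 * 8 = 1504 Mb
Time = 1504 / 7.8
Time = 192.8205 seconds


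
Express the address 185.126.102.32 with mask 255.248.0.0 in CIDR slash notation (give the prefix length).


Binary: 11111111.11111000.00000000.00000000
Count leading 1s
Prefix: /13


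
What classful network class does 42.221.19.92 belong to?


First octet: 42
Binary: 00101010
0xxxxxxx -> Class A (1-126)
Class A, default mask 255.0.0.0 (/8)


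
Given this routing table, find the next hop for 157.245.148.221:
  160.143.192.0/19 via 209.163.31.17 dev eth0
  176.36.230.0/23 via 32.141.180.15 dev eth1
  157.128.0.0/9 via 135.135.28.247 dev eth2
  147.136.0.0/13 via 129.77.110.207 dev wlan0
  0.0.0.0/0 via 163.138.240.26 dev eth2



Longest prefix match for 157.245.148.221:
  /19 160.143.192.0: no
  /23 176.36.230.0: no
  /9 157.128.0.0: MATCH
  /13 147.136.0.0: no
  /0 0.0.0.0: MATCH
Selected: next-hop 135.135.28.247 via eth2 (matched /9)


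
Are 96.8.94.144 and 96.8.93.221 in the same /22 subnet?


Mask: 255.255.252.0
96.8.94.144 AND mask = 96.8.92.0
96.8.93.221 AND mask = 96.8.92.0
Yes, same subnet (96.8.92.0)


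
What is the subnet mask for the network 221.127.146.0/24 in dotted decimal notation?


/24 means 24 network bits, 8 host bits
Binary: 11111111111111111111111100000000
Mask: 255.255.255.0


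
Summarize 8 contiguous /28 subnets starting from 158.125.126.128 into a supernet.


Original prefix: /28
Number of subnets: 8 = 2^3
New prefix = 28 - 3 = 25
Supernet: 158.125.126.128/25


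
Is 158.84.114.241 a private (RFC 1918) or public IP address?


RFC 1918 private ranges:
  10.0.0.0/8 (10.0.0.0 - 10.255.255.255)
  172.16.0.0/12 (172.16.0.0 - 172.31.255.255)
  192.168.0.0/16 (192.168.0.0 - 192.168.255.255)
Public (not in any RFC 1918 range)


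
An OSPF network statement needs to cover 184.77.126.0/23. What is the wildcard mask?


Subnet mask: 255.255.254.0
Wildcard = 255.255.255.255 - subnet mask
255 - 255 = 0
255 - 255 = 0
255 - 254 = 1
255 - 0 = 255
Wildcard: 0.0.1.255


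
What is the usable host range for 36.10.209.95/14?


Network: 36.8.0.0
Broadcast: 36.11.255.255
First usable = network + 1
Last usable = broadcast - 1
Range: 36.8.0.1 to 36.11.255.254


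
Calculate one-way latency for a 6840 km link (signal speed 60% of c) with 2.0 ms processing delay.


Speed = 0.6 * 3e5 km/s = 180000 km/s
Propagation delay = 6840 / 180000 = 0.038 s = 38 ms
Processing delay = 2.0 ms
Total one-way latency = 40 ms


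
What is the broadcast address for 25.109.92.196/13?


Network: 25.104.0.0/13
Host bits = 19
Set all host bits to 1:
Broadcast: 25.111.255.255


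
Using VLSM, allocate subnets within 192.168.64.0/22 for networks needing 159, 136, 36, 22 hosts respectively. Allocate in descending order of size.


159 hosts -> /24 (254 usable): 192.168.64.0/24
136 hosts -> /24 (254 usable): 192.168.65.0/24
36 hosts -> /26 (62 usable): 192.168.66.0/26
22 hosts -> /27 (30 usable): 192.168.66.64/27
Allocation: 192.168.64.0/24 (159 hosts, 254 usable); 192.168.65.0/24 (136 hosts, 254 usable); 192.168.66.0/26 (36 hosts, 62 usable); 192.168.66.64/27 (22 hosts, 30 usable)


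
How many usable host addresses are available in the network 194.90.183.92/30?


Host bits = 32 - 30 = 2
Total addresses = 2^2 = 4
Usable = total - 2 (network and broadcast)
Usable hosts: 2


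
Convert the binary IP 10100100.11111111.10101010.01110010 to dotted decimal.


10100100 = 164
11111111 = 255
10101010 = 170
01110010 = 114
IP: 164.255.170.114


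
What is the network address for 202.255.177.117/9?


IP:   11001010.11111111.10110001.01110101
Mask: 11111111.10000000.00000000.00000000
AND operation:
Net:  11001010.10000000.00000000.00000000
Network: 202.128.0.0/9


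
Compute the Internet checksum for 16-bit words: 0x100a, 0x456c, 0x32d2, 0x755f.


Sum all words (with carry folding):
+ 0x100a = 0x100a
+ 0x456c = 0x5576
+ 0x32d2 = 0x8848
+ 0x755f = 0xfda7
One's complement: ~0xfda7
Checksum = 0x0258


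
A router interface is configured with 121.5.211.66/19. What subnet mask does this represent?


/19 means 19 network bits, 13 host bits
Binary: 11111111111111111110000000000000
Mask: 255.255.224.0


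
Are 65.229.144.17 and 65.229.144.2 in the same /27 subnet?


Mask: 255.255.255.224
65.229.144.17 AND mask = 65.229.144.0
65.229.144.2 AND mask = 65.229.144.0
Yes, same subnet (65.229.144.0)


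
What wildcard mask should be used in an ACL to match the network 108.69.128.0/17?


Subnet mask: 255.255.128.0
Wildcard = 255.255.255.255 - subnet mask
255 - 255 = 0
255 - 255 = 0
255 - 128 = 127
255 - 0 = 255
Wildcard: 0.0.127.255


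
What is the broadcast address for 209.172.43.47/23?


Network: 209.172.42.0/23
Host bits = 9
Set all host bits to 1:
Broadcast: 209.172.43.255


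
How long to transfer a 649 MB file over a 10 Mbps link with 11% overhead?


Effective throughput = 10 * (1 - 11/100) = 8.9 Mbps
File size in Mb = 649 * 8 = 5192 Mb
Time = 5192 / 8.9
Time = 583.3708 seconds


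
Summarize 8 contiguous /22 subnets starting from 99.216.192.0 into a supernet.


Original prefix: /22
Number of subnets: 8 = 2^3
New prefix = 22 - 3 = 19
Supernet: 99.216.192.0/19


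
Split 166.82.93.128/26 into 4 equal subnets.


New prefix = 26 + 2 = 28
Each subnet has 16 addresses
  166.82.93.128/28
  166.82.93.144/28
  166.82.93.160/28
  166.82.93.176/28
Subnets: 166.82.93.128/28, 166.82.93.144/28, 166.82.93.160/28, 166.82.93.176/28


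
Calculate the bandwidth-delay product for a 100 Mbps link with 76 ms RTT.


BDP = bandwidth * RTT
= 100 Mbps * 76 ms
= 100 * 1e6 * 76 / 1000 bits
= 7600000 bits
= 950000 bytes
= 927.7344 KB
BDP = 7600000 bits (950000 bytes)


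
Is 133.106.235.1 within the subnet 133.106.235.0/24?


Subnet network: 133.106.235.0
Test IP AND mask: 133.106.235.0
Yes, 133.106.235.1 is in 133.106.235.0/24


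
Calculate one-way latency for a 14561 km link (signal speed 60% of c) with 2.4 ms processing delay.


Speed = 0.6 * 3e5 km/s = 180000 km/s
Propagation delay = 14561 / 180000 = 0.0809 s = 80.8944 ms
Processing delay = 2.4 ms
Total one-way latency = 83.2944 ms


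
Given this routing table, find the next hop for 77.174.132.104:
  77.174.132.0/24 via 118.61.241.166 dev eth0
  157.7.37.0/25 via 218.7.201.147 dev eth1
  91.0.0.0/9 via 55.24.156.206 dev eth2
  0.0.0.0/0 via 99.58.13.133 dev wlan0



Longest prefix match for 77.174.132.104:
  /24 77.174.132.0: MATCH
  /25 157.7.37.0: no
  /9 91.0.0.0: no
  /0 0.0.0.0: MATCH
Selected: next-hop 118.61.241.166 via eth0 (matched /24)


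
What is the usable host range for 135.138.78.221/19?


Network: 135.138.64.0
Broadcast: 135.138.95.255
First usable = network + 1
Last usable = broadcast - 1
Range: 135.138.64.1 to 135.138.95.254


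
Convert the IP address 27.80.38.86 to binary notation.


27 = 00011011
80 = 01010000
38 = 00100110
86 = 01010110
Binary: 00011011.01010000.00100110.01010110


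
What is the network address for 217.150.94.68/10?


IP:   11011001.10010110.01011110.01000100
Mask: 11111111.11000000.00000000.00000000
AND operation:
Net:  11011001.10000000.00000000.00000000
Network: 217.128.0.0/10


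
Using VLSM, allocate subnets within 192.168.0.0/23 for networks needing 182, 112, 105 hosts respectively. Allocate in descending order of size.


182 hosts -> /24 (254 usable): 192.168.0.0/24
112 hosts -> /25 (126 usable): 192.168.1.0/25
105 hosts -> /25 (126 usable): 192.168.1.128/25
Allocation: 192.168.0.0/24 (182 hosts, 254 usable); 192.168.1.0/25 (112 hosts, 126 usable); 192.168.1.128/25 (105 hosts, 126 usable)


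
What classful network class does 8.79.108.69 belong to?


First octet: 8
Binary: 00001000
0xxxxxxx -> Class A (1-126)
Class A, default mask 255.0.0.0 (/8)


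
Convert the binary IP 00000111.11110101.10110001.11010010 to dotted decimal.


00000111 = 7
11110101 = 245
10110001 = 177
11010010 = 210
IP: 7.245.177.210


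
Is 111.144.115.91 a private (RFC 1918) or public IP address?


RFC 1918 private ranges:
  10.0.0.0/8 (10.0.0.0 - 10.255.255.255)
  172.16.0.0/12 (172.16.0.0 - 172.31.255.255)
  192.168.0.0/16 (192.168.0.0 - 192.168.255.255)
Public (not in any RFC 1918 range)


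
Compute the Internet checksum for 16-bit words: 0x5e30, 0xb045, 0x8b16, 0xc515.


Sum all words (with carry folding):
+ 0x5e30 = 0x5e30
+ 0xb045 = 0x0e76
+ 0x8b16 = 0x998c
+ 0xc515 = 0x5ea2
One's complement: ~0x5ea2
Checksum = 0xa15d


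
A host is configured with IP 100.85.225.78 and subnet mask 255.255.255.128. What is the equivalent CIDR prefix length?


Binary: 11111111.11111111.11111111.10000000
Count leading 1s
Prefix: /25


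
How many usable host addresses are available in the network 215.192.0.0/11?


Host bits = 32 - 11 = 21
Total addresses = 2^21 = 2097152
Usable = total - 2 (network and broadcast)
Usable hosts: 2097150


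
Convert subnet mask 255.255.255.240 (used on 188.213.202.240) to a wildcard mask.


Subnet mask: 255.255.255.240
Wildcard = 255.255.255.255 - subnet mask
255 - 255 = 0
255 - 255 = 0
255 - 255 = 0
255 - 240 = 15
Wildcard: 0.0.0.15


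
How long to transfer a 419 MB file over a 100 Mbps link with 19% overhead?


Effective throughput = 100 * (1 - 19/100) = 81 Mbps
File size in Mb = 419 * 8 = 3352 Mb
Time = 3352 / 81
Time = 41.3827 seconds


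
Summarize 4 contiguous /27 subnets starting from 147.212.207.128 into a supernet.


Original prefix: /27
Number of subnets: 4 = 2^2
New prefix = 27 - 2 = 25
Supernet: 147.212.207.128/25


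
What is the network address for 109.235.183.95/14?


IP:   01101101.11101011.10110111.01011111
Mask: 11111111.11111100.00000000.00000000
AND operation:
Net:  01101101.11101000.00000000.00000000
Network: 109.232.0.0/14


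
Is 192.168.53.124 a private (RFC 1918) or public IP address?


RFC 1918 private ranges:
  10.0.0.0/8 (10.0.0.0 - 10.255.255.255)
  172.16.0.0/12 (172.16.0.0 - 172.31.255.255)
  192.168.0.0/16 (192.168.0.0 - 192.168.255.255)
Private (in 192.168.0.0/16)


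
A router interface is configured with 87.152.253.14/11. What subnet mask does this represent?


/11 means 11 network bits, 21 host bits
Binary: 11111111111000000000000000000000
Mask: 255.224.0.0


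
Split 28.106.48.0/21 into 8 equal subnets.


New prefix = 21 + 3 = 24
Each subnet has 256 addresses
  28.106.48.0/24
  28.106.49.0/24
  28.106.50.0/24
  28.106.51.0/24
  28.106.52.0/24
  28.106.53.0/24
  28.106.54.0/24
  28.106.55.0/24
Subnets: 28.106.48.0/24, 28.106.49.0/24, 28.106.50.0/24, 28.106.51.0/24, 28.106.52.0/24, 28.106.53.0/24, 28.106.54.0/24, 28.106.55.0/24


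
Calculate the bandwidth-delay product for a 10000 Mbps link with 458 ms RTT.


BDP = bandwidth * RTT
= 10000 Mbps * 458 ms
= 10000 * 1e6 * 458 / 1000 bits
= 4580000000 bits
= 572500000 bytes
= 559082.0312 KB
BDP = 4580000000 bits (572500000 bytes)


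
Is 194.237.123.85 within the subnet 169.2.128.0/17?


Subnet network: 169.2.128.0
Test IP AND mask: 194.237.0.0
No, 194.237.123.85 is not in 169.2.128.0/17


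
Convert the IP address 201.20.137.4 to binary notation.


201 = 11001001
20 = 00010100
137 = 10001001
4 = 00000100
Binary: 11001001.00010100.10001001.00000100


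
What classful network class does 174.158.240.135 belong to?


First octet: 174
Binary: 10101110
10xxxxxx -> Class B (128-191)
Class B, default mask 255.255.0.0 (/16)


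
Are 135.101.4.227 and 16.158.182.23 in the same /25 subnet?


Mask: 255.255.255.128
135.101.4.227 AND mask = 135.101.4.128
16.158.182.23 AND mask = 16.158.182.0
No, different subnets (135.101.4.128 vs 16.158.182.0)


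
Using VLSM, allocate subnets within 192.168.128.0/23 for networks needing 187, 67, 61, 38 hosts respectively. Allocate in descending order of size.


187 hosts -> /24 (254 usable): 192.168.128.0/24
67 hosts -> /25 (126 usable): 192.168.129.0/25
61 hosts -> /26 (62 usable): 192.168.129.128/26
38 hosts -> /26 (62 usable): 192.168.129.192/26
Allocation: 192.168.128.0/24 (187 hosts, 254 usable); 192.168.129.0/25 (67 hosts, 126 usable); 192.168.129.128/26 (61 hosts, 62 usable); 192.168.129.192/26 (38 hosts, 62 usable)


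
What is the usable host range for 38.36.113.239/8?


Network: 38.0.0.0
Broadcast: 38.255.255.255
First usable = network + 1
Last usable = broadcast - 1
Range: 38.0.0.1 to 38.255.255.254


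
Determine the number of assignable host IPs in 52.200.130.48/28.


Host bits = 32 - 28 = 4
Total addresses = 2^4 = 16
Usable = total - 2 (network and broadcast)
Usable hosts: 14


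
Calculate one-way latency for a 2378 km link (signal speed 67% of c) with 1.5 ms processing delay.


Speed = 0.67 * 3e5 km/s = 201000 km/s
Propagation delay = 2378 / 201000 = 0.0118 s = 11.8308 ms
Processing delay = 1.5 ms
Total one-way latency = 13.3308 ms


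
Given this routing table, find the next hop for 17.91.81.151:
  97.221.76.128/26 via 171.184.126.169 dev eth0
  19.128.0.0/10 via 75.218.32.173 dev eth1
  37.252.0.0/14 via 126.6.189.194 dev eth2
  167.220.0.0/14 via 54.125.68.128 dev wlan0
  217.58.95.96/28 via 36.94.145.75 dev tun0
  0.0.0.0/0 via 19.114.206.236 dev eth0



Longest prefix match for 17.91.81.151:
  /26 97.221.76.128: no
  /10 19.128.0.0: no
  /14 37.252.0.0: no
  /14 167.220.0.0: no
  /28 217.58.95.96: no
  /0 0.0.0.0: MATCH
Selected: next-hop 19.114.206.236 via eth0 (matched /0)


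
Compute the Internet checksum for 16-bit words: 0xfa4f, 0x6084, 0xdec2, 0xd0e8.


Sum all words (with carry folding):
+ 0xfa4f = 0xfa4f
+ 0x6084 = 0x5ad4
+ 0xdec2 = 0x3997
+ 0xd0e8 = 0x0a80
One's complement: ~0x0a80
Checksum = 0xf57f


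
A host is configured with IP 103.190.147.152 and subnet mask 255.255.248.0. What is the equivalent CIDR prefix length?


Binary: 11111111.11111111.11111000.00000000
Count leading 1s
Prefix: /21


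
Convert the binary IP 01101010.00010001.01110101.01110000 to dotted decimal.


01101010 = 106
00010001 = 17
01110101 = 117
01110000 = 112
IP: 106.17.117.112


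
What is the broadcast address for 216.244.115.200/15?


Network: 216.244.0.0/15
Host bits = 17
Set all host bits to 1:
Broadcast: 216.245.255.255


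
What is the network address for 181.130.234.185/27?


IP:   10110101.10000010.11101010.10111001
Mask: 11111111.11111111.11111111.11100000
AND operation:
Net:  10110101.10000010.11101010.10100000
Network: 181.130.234.160/27


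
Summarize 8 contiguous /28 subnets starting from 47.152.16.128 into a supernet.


Original prefix: /28
Number of subnets: 8 = 2^3
New prefix = 28 - 3 = 25
Supernet: 47.152.16.128/25


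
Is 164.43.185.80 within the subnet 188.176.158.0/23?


Subnet network: 188.176.158.0
Test IP AND mask: 164.43.184.0
No, 164.43.185.80 is not in 188.176.158.0/23


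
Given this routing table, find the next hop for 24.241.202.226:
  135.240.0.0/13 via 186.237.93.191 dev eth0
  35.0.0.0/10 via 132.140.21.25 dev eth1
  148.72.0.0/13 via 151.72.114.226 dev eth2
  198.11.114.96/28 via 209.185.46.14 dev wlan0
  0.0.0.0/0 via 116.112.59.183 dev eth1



Longest prefix match for 24.241.202.226:
  /13 135.240.0.0: no
  /10 35.0.0.0: no
  /13 148.72.0.0: no
  /28 198.11.114.96: no
  /0 0.0.0.0: MATCH
Selected: next-hop 116.112.59.183 via eth1 (matched /0)


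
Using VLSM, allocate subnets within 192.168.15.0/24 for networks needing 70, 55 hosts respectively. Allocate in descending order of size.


70 hosts -> /25 (126 usable): 192.168.15.0/25
55 hosts -> /26 (62 usable): 192.168.15.128/26
Allocation: 192.168.15.0/25 (70 hosts, 126 usable); 192.168.15.128/26 (55 hosts, 62 usable)


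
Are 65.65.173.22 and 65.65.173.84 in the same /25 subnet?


Mask: 255.255.255.128
65.65.173.22 AND mask = 65.65.173.0
65.65.173.84 AND mask = 65.65.173.0
Yes, same subnet (65.65.173.0)


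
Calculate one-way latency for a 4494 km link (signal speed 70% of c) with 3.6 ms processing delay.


Speed = 0.7 * 3e5 km/s = 210000 km/s
Propagation delay = 4494 / 210000 = 0.0214 s = 21.4 ms
Processing delay = 3.6 ms
Total one-way latency = 25 ms


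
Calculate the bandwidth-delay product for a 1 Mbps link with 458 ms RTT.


BDP = bandwidth * RTT
= 1 Mbps * 458 ms
= 1 * 1e6 * 458 / 1000 bits
= 458000 bits
= 57250 bytes
= 55.9082 KB
BDP = 458000 bits (57250 bytes)


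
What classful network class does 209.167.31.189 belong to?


First octet: 209
Binary: 11010001
110xxxxx -> Class C (192-223)
Class C, default mask 255.255.255.0 (/24)


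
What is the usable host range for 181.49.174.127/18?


Network: 181.49.128.0
Broadcast: 181.49.191.255
First usable = network + 1
Last usable = broadcast - 1
Range: 181.49.128.1 to 181.49.191.254


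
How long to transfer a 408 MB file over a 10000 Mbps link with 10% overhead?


Effective throughput = 10000 * (1 - 10/100) = 9000 Mbps
File size in Mb = 408 * 8 = 3264 Mb
Time = 3264 / 9000
Time = 0.3627 seconds


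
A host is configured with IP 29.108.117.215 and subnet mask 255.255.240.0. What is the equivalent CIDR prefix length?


Binary: 11111111.11111111.11110000.00000000
Count leading 1s
Prefix: /20


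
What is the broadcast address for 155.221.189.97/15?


Network: 155.220.0.0/15
Host bits = 17
Set all host bits to 1:
Broadcast: 155.221.255.255


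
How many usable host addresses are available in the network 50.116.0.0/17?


Host bits = 32 - 17 = 15
Total addresses = 2^15 = 32768
Usable = total - 2 (network and broadcast)
Usable hosts: 32766


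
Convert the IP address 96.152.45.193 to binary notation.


96 = 01100000
152 = 10011000
45 = 00101101
193 = 11000001
Binary: 01100000.10011000.00101101.11000001


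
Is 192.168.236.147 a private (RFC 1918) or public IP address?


RFC 1918 private ranges:
  10.0.0.0/8 (10.0.0.0 - 10.255.255.255)
  172.16.0.0/12 (172.16.0.0 - 172.31.255.255)
  192.168.0.0/16 (192.168.0.0 - 192.168.255.255)
Private (in 192.168.0.0/16)


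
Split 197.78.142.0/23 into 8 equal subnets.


New prefix = 23 + 3 = 26
Each subnet has 64 addresses
  197.78.142.0/26
  197.78.142.64/26
  197.78.142.128/26
  197.78.142.192/26
  197.78.143.0/26
  197.78.143.64/26
  197.78.143.128/26
  197.78.143.192/26
Subnets: 197.78.142.0/26, 197.78.142.64/26, 197.78.142.128/26, 197.78.142.192/26, 197.78.143.0/26, 197.78.143.64/26, 197.78.143.128/26, 197.78.143.192/26


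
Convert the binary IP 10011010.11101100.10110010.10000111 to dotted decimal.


10011010 = 154
11101100 = 236
10110010 = 178
10000111 = 135
IP: 154.236.178.135


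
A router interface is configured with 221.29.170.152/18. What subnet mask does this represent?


/18 means 18 network bits, 14 host bits
Binary: 11111111111111111100000000000000
Mask: 255.255.192.0
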